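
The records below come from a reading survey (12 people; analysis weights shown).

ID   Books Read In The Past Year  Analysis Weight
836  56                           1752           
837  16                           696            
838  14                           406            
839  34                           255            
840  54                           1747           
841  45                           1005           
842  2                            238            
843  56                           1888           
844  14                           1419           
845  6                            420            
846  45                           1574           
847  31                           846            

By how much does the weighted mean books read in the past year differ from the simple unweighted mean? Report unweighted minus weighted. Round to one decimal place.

Unweighted sum = 56 + 16 + 14 + 34 + 54 + 45 + 2 + 56 + 14 + 6 + 45 + 31 = 373
Unweighted mean = 373 / 12 = 31.083333
Weighted sum = 56×1752 + 16×696 + 14×406 + 34×255 + 54×1747 + 45×1005 + 2×238 + 56×1888 + 14×1419 + 6×420 + 45×1574 + 31×846
  = 98112 + 11136 + 5684 + 8670 + 94338 + 45225 + 476 + 105728 + 19866 + 2520 + 70830 + 26226 = 488811
Sum of weights = 12246
Weighted mean = 488811 / 12246 = 39.915973
Difference (unweighted minus weighted) = -8.8326392

-8.8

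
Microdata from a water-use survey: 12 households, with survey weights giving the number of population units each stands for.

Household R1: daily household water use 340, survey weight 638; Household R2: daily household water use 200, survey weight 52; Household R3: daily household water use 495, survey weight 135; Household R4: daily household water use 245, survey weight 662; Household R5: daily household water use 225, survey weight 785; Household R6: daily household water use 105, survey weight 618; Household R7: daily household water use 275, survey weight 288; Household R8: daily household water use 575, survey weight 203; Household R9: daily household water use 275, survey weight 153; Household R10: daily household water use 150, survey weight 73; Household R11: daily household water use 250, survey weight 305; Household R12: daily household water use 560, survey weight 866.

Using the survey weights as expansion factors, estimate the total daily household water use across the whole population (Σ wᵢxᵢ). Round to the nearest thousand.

Weighted total = 340×638 + 200×52 + 495×135 + 245×662 + 225×785 + 105×618 + 275×288 + 575×203 + 275×153 + 150×73 + 250×305 + 560×866
  = 1508010

1508000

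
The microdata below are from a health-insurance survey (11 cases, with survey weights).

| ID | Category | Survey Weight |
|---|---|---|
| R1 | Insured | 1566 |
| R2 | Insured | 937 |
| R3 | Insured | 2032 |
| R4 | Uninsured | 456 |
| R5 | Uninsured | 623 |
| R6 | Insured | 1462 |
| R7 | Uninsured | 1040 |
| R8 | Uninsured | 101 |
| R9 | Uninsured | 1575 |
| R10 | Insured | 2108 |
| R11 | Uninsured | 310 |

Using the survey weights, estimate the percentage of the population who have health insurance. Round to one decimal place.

Sum of weights for 'Insured' = 1566 + 937 + 2032 + 1462 + 2108 = 8105
Total weight = 1566 + 937 + 2032 + 456 + 623 + 1462 + 1040 + 101 + 1575 + 2108 + 310 = 12210
Weighted proportion = 8105 / 12210 = 0.66380016 → 66.380016%

66.4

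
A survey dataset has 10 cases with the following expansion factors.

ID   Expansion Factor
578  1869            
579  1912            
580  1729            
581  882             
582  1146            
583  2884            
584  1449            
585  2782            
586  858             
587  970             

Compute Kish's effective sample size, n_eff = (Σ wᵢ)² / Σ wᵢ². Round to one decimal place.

Σ wᵢ = 16481
Σ wᵢ² = 3493161 + 3655744 + 2989441 + 777924 + 1313316 + 8317456 + 2099601 + 7739524 + 736164 + 940900 = 32063231
n_eff = 16481² / 32063231 = 271623361 / 32063231 = 8.4714906

8.5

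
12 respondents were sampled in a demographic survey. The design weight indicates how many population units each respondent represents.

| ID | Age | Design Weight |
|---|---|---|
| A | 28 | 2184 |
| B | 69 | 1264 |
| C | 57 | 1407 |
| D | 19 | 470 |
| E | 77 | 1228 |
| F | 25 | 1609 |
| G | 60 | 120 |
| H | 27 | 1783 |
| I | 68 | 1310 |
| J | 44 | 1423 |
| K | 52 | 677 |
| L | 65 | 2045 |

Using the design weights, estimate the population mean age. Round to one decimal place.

Weighted sum = 28×2184 + 69×1264 + 57×1407 + 19×470 + 77×1228 + 25×1609 + 60×120 + 27×1783 + 68×1310 + 44×1423 + 52×677 + 65×2045
  = 61152 + 87216 + 80199 + 8930 + 94556 + 40225 + 7200 + 48141 + 89080 + 62612 + 35204 + 132925 = 747440
Sum of weights = 15520
Weighted mean = 747440 / 15520 = 48.159794

48.2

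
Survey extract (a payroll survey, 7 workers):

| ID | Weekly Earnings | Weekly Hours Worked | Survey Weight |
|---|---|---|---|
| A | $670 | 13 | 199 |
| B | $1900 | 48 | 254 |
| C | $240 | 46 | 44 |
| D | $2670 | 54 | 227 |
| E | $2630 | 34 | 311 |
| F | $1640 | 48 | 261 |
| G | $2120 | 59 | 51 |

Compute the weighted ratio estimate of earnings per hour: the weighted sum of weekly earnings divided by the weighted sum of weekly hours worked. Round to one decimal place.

46.9

Σ wᵢ·y = 670×199 + 1900×254 + 240×44 + 2670×227 + 2630×311 + 1640×261 + 2120×51
  = 2586670
Σ wᵢ·x = 13×199 + 48×254 + 46×44 + 54×227 + 34×311 + 48×261 + 59×51
  = 2587 + 12192 + 2024 + 12258 + 10574 + 12528 + 3009 = 55172
Ratio = 2586670 / 55172 = 46.883745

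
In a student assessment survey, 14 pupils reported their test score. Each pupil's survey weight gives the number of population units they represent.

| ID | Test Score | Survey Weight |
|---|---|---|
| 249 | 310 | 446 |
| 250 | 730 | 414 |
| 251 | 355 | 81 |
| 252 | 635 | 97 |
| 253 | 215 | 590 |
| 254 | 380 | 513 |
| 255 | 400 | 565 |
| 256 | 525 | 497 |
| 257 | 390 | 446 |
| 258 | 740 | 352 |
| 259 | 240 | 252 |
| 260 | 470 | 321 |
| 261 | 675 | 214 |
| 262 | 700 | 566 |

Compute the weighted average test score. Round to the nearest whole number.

472

Weighted sum = 2525965
Sum of weights = 5354
Weighted mean = 2525965 / 5354 = 471.79025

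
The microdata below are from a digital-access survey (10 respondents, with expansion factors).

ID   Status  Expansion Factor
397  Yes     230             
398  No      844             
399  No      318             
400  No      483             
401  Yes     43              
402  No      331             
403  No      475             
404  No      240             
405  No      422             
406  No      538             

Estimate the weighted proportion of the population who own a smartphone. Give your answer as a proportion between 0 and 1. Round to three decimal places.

Sum of weights for 'Yes' = 230 + 43 = 273
Total weight = 230 + 844 + 318 + 483 + 43 + 331 + 475 + 240 + 422 + 538 = 3924
Weighted proportion = 273 / 3924 = 0.069571865

0.070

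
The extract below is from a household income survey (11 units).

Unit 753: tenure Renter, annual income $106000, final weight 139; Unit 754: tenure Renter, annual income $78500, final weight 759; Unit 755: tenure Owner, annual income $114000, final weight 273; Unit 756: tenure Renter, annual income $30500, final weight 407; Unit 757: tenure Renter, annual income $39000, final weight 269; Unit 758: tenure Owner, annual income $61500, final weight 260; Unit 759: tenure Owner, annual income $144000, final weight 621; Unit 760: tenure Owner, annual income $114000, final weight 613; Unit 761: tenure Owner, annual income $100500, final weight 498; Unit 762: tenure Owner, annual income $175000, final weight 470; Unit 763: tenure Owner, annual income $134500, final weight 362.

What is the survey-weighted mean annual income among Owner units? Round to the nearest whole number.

125091

Owner rows: 755, 758, 759, 760, 761, 762, 763
Weighted sum = 387406000
Sum of weights = 273 + 260 + 621 + 613 + 498 + 470 + 362 = 3097
Weighted mean = 387406000 / 3097 = 125090.73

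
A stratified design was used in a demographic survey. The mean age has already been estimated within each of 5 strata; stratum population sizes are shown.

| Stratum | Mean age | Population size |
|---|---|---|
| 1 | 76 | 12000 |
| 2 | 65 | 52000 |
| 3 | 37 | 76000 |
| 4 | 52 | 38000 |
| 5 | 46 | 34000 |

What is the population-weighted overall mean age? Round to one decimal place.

Σ Nₕ·x̄ₕ = 10644000
Σ Nₕ = 12000 + 52000 + 76000 + 38000 + 34000 = 212000
Overall mean = 10644000 / 212000 = 50.207547

50.2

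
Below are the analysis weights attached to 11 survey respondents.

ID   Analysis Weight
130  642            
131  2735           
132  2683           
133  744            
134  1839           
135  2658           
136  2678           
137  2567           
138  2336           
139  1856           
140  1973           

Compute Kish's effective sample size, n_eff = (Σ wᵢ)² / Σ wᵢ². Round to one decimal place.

9.8

Σ wᵢ = 642 + 2735 + 2683 + 744 + 1839 + 2658 + 2678 + 2567 + 2336 + 1856 + 1973 = 22711
Σ wᵢ² = 52646833
n_eff = 22711² / 52646833 = 515789521 / 52646833 = 9.7971614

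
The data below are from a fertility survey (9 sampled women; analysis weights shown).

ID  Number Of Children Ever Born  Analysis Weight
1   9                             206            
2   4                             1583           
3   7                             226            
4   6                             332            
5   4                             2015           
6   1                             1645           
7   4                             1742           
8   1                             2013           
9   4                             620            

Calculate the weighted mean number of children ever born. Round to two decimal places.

Weighted sum = 9×206 + 4×1583 + 7×226 + 6×332 + 4×2015 + 1×1645 + 4×1742 + 1×2013 + 4×620
  = 1854 + 6332 + 1582 + 1992 + 8060 + 1645 + 6968 + 2013 + 2480 = 32926
Sum of weights = 206 + 1583 + 226 + 332 + 2015 + 1645 + 1742 + 2013 + 620 = 10382
Weighted mean = 32926 / 10382 = 3.1714506

3.17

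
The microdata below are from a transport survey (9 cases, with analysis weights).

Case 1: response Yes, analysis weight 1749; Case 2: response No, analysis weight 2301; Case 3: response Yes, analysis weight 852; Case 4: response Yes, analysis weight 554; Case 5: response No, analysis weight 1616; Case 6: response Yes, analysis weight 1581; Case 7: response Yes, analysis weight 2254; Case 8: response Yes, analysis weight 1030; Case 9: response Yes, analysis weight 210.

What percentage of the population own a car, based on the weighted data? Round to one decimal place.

Sum of weights for 'Yes' = 1749 + 852 + 554 + 1581 + 2254 + 1030 + 210 = 8230
Total weight = 1749 + 2301 + 852 + 554 + 1616 + 1581 + 2254 + 1030 + 210 = 12147
Weighted proportion = 8230 / 12147 = 0.67753355 → 67.753355%

67.8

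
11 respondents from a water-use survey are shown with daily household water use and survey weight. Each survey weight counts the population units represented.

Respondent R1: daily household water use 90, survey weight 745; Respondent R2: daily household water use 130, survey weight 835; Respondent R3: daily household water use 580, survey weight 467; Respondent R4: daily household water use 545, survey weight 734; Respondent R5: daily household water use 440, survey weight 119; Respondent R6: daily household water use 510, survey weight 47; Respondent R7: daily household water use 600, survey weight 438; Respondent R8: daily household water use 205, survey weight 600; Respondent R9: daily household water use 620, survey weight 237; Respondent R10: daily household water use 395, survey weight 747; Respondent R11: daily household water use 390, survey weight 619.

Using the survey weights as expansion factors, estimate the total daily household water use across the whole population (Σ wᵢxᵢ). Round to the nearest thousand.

Weighted total = 90×745 + 130×835 + 580×467 + 545×734 + 440×119 + 510×47 + 600×438 + 205×600 + 620×237 + 395×747 + 390×619
  = 1992035

1992000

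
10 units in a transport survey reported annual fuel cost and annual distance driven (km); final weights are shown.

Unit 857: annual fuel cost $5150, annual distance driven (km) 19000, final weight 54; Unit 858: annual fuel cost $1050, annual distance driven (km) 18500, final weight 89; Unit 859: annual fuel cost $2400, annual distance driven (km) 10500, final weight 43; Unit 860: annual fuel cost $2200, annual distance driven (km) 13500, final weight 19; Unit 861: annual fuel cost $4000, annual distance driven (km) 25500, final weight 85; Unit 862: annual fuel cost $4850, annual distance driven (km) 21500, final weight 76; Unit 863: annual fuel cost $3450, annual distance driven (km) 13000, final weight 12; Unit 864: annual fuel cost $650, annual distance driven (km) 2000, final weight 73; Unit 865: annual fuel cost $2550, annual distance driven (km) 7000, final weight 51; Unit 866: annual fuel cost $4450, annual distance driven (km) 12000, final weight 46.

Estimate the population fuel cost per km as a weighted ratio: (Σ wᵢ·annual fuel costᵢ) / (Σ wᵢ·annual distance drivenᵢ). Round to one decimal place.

0.2

Σ wᵢ·y = 1648750
Σ wᵢ·x = 19000×54 + 18500×89 + 10500×43 + 13500×19 + 25500×85 + 21500×76 + 13000×12 + 2000×73 + 7000×51 + 12000×46
  = 1026000 + 1646500 + 451500 + 256500 + 2167500 + 1634000 + 156000 + 146000 + 357000 + 552000 = 8393000
Ratio = 1648750 / 8393000 = 0.19644346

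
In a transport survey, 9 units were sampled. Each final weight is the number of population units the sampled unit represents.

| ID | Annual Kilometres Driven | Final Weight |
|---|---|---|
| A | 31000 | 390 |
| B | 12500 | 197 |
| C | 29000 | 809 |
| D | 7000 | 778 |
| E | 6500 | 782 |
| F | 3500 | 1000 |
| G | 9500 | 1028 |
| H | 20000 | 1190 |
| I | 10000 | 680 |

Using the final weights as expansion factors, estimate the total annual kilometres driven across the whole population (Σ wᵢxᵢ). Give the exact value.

92408500

Weighted total = 31000×390 + 12500×197 + 29000×809 + 7000×778 + 6500×782 + 3500×1000 + 9500×1028 + 20000×1190 + 10000×680
  = 92408500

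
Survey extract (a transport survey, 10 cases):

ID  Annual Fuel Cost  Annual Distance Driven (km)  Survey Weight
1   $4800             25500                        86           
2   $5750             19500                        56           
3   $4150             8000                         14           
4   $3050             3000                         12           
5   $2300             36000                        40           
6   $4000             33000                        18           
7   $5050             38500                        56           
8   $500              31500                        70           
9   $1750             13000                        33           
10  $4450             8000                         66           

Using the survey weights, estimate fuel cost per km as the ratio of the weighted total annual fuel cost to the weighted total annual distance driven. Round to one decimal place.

0.2

Σ wᵢ·y = 1662750
Σ wᵢ·x = 25500×86 + 19500×56 + 8000×14 + 3000×12 + 36000×40 + 33000×18 + 38500×56 + 31500×70 + 13000×33 + 8000×66
  = 2193000 + 1092000 + 112000 + 36000 + 1440000 + 594000 + 2156000 + 2205000 + 429000 + 528000 = 10785000
Ratio = 1662750 / 10785000 = 0.15417246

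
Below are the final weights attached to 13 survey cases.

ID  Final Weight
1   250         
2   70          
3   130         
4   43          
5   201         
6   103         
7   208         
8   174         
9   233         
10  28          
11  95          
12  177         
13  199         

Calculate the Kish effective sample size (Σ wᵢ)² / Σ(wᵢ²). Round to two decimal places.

Σ wᵢ = 1911
Σ wᵢ² = 345727
n_eff = 1911² / 345727 = 3651921 / 345727 = 10.563019

10.56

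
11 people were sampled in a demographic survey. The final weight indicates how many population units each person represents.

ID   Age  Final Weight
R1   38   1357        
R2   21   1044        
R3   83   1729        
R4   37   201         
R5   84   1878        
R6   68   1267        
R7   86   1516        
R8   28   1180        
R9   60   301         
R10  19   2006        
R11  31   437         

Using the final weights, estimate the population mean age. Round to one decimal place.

54.3

Weighted sum = 701479
Sum of weights = 1357 + 1044 + 1729 + 201 + 1878 + 1267 + 1516 + 1180 + 301 + 2006 + 437 = 12916
Weighted mean = 701479 / 12916 = 54.310855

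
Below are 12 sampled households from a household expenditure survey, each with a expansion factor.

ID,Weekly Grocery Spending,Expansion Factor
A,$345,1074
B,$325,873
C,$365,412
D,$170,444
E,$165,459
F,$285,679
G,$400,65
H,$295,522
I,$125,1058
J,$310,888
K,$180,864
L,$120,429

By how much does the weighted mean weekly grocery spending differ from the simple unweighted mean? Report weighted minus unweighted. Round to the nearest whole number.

Unweighted sum = 345 + 325 + 365 + 170 + 165 + 285 + 400 + 295 + 125 + 310 + 180 + 120 = 3085
Unweighted mean = 3085 / 12 = 257.08333
Weighted sum = 345×1074 + 325×873 + 365×412 + 170×444 + 165×459 + 285×679 + 400×65 + 295×522 + 125×1058 + 310×888 + 180×864 + 120×429
  = 370530 + 283725 + 150380 + 75480 + 75735 + 193515 + 26000 + 153990 + 132250 + 275280 + 155520 + 51480 = 1943885
Sum of weights = 7767
Weighted mean = 1943885 / 7767 = 250.27488
Difference (weighted minus unweighted) = -6.8084524

-7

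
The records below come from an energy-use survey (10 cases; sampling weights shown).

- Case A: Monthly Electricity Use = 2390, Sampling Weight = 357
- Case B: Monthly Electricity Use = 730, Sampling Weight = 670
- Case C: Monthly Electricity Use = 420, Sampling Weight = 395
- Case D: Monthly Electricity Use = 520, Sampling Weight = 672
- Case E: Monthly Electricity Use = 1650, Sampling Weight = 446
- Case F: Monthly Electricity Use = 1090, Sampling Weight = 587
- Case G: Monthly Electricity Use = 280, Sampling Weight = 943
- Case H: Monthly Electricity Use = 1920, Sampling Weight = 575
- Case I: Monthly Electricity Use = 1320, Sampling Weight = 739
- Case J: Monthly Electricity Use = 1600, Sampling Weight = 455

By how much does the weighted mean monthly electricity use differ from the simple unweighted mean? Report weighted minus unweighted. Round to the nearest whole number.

-112

Unweighted sum = 2390 + 730 + 420 + 520 + 1650 + 1090 + 280 + 1920 + 1320 + 1600 = 11920
Unweighted mean = 11920 / 10 = 1192
Weighted sum = 2390×357 + 730×670 + 420×395 + 520×672 + 1650×446 + 1090×587 + 280×943 + 1920×575 + 1320×739 + 1600×455
  = 853230 + 489100 + 165900 + 349440 + 735900 + 639830 + 264040 + 1104000 + 975480 + 728000 = 6304920
Sum of weights = 357 + 670 + 395 + 672 + 446 + 587 + 943 + 575 + 739 + 455 = 5839
Weighted mean = 6304920 / 5839 = 1079.7945
Difference (weighted minus unweighted) = -112.20551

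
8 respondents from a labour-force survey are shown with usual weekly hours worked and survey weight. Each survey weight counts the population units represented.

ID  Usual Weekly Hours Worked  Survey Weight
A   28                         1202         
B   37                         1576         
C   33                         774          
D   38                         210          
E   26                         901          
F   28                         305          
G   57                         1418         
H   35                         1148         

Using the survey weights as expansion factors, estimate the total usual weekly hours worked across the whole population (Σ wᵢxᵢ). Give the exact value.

Weighted total = 28×1202 + 37×1576 + 33×774 + 38×210 + 26×901 + 28×305 + 57×1418 + 35×1148
  = 33656 + 58312 + 25542 + 7980 + 23426 + 8540 + 80826 + 40180 = 278462

278462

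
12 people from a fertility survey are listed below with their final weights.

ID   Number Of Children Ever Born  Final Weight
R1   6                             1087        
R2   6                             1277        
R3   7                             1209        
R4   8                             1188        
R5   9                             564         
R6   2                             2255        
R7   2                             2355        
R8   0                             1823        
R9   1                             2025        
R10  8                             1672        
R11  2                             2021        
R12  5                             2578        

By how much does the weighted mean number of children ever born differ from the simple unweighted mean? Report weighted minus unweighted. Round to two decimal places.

-0.74

Unweighted sum = 6 + 6 + 7 + 8 + 9 + 2 + 2 + 0 + 1 + 8 + 2 + 5 = 56
Unweighted mean = 56 / 12 = 4.6666667
Weighted sum = 6×1087 + 6×1277 + 7×1209 + 8×1188 + 9×564 + 2×2255 + 2×2355 + 0×1823 + 1×2025 + 8×1672 + 2×2021 + 5×2578
  = 78780
Sum of weights = 1087 + 1277 + 1209 + 1188 + 564 + 2255 + 2355 + 1823 + 2025 + 1672 + 2021 + 2578 = 20054
Weighted mean = 78780 / 20054 = 3.9283933
Difference (weighted minus unweighted) = -0.73827333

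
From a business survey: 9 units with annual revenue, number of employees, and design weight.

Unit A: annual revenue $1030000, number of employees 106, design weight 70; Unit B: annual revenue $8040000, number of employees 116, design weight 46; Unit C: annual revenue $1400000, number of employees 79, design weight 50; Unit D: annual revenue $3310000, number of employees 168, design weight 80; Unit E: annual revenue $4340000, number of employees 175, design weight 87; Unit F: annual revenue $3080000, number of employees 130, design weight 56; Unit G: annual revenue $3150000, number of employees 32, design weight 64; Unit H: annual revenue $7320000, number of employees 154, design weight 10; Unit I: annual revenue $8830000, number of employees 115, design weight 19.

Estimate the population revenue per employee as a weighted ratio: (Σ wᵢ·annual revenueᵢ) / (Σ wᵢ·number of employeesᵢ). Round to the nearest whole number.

Σ wᵢ·y = 1030000×70 + 8040000×46 + 1400000×50 + 3310000×80 + 4340000×87 + 3080000×56 + 3150000×64 + 7320000×10 + 8830000×19
  = 72100000 + 369840000 + 70000000 + 264800000 + 377580000 + 172480000 + 201600000 + 73200000 + 167770000 = 1769370000
Σ wᵢ·x = 106×70 + 116×46 + 79×50 + 168×80 + 175×87 + 130×56 + 32×64 + 154×10 + 115×19
  = 7420 + 5336 + 3950 + 13440 + 15225 + 7280 + 2048 + 1540 + 2185 = 58424
Ratio = 1769370000 / 58424 = 30284.986

30285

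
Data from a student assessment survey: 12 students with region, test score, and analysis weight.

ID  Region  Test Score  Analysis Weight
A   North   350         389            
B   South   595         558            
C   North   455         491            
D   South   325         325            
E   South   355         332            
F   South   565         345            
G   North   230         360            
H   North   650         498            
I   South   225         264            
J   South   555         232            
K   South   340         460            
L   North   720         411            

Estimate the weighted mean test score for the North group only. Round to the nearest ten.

North rows: A, C, G, H, L
Weighted sum = 350×389 + 455×491 + 230×360 + 650×498 + 720×411
  = 136150 + 223405 + 82800 + 323700 + 295920 = 1061975
Sum of weights = 389 + 491 + 360 + 498 + 411 = 2149
Weighted mean = 1061975 / 2149 = 494.17171

490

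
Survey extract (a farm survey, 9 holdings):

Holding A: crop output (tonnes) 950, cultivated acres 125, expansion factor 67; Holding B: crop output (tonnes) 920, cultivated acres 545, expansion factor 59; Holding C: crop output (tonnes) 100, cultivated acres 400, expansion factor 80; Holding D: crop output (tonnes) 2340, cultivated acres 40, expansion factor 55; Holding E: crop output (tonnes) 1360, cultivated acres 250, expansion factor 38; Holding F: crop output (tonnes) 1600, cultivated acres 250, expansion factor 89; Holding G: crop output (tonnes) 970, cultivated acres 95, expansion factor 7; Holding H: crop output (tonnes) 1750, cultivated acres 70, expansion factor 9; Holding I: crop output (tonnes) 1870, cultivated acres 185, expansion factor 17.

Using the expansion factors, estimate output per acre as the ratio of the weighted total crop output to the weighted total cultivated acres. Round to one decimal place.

4.5

Σ wᵢ·y = 950×67 + 920×59 + 100×80 + 2340×55 + 1360×38 + 1600×89 + 970×7 + 1750×9 + 1870×17
  = 63650 + 54280 + 8000 + 128700 + 51680 + 142400 + 6790 + 15750 + 31790 = 503040
Σ wᵢ·x = 125×67 + 545×59 + 400×80 + 40×55 + 250×38 + 250×89 + 95×7 + 70×9 + 185×17
  = 8375 + 32155 + 32000 + 2200 + 9500 + 22250 + 665 + 630 + 3145 = 110920
Ratio = 503040 / 110920 = 4.5351605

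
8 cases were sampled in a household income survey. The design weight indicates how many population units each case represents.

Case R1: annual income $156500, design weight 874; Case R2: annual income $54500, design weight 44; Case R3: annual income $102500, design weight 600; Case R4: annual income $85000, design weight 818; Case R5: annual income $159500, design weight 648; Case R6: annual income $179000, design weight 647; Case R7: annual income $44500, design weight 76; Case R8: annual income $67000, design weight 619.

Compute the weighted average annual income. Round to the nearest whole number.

Weighted sum = 534233000
Sum of weights = 874 + 44 + 600 + 818 + 648 + 647 + 76 + 619 = 4326
Weighted mean = 534233000 / 4326 = 123493.53

123494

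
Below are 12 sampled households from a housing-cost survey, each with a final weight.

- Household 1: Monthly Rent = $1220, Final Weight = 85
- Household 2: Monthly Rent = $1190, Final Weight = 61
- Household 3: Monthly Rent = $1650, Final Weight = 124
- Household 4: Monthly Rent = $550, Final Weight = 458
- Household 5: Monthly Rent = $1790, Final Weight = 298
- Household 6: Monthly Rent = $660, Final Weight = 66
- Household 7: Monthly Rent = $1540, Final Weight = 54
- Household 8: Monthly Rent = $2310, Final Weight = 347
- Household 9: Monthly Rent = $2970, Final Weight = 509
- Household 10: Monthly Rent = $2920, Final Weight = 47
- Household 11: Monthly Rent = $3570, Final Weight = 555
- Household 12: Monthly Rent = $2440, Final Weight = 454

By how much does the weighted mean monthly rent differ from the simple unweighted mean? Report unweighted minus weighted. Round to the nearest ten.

-330

Unweighted sum = 1220 + 1190 + 1650 + 550 + 1790 + 660 + 1540 + 2310 + 2970 + 2920 + 3570 + 2440 = 22810
Unweighted mean = 22810 / 12 = 1900.8333
Weighted sum = 1220×85 + 1190×61 + 1650×124 + 550×458 + 1790×298 + 660×66 + 1540×54 + 2310×347 + 2970×509 + 2920×47 + 3570×555 + 2440×454
  = 103700 + 72590 + 204600 + 251900 + 533420 + 43560 + 83160 + 801570 + 1511730 + 137240 + 1981350 + 1107760 = 6832580
Sum of weights = 85 + 61 + 124 + 458 + 298 + 66 + 54 + 347 + 509 + 47 + 555 + 454 = 3058
Weighted mean = 6832580 / 3058 = 2234.3296
Difference (unweighted minus weighted) = -333.49629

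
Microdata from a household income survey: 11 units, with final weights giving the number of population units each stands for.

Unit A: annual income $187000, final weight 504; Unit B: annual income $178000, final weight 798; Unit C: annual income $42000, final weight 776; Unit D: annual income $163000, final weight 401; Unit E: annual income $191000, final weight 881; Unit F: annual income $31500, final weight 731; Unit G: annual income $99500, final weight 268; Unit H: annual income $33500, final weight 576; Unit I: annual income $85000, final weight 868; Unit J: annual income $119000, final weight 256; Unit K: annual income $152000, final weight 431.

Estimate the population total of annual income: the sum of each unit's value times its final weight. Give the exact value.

741262500

Weighted total = 187000×504 + 178000×798 + 42000×776 + 163000×401 + 191000×881 + 31500×731 + 99500×268 + 33500×576 + 85000×868 + 119000×256 + 152000×431
  = 94248000 + 142044000 + 32592000 + 65363000 + 168271000 + 23026500 + 26666000 + 19296000 + 73780000 + 30464000 + 65512000 = 741262500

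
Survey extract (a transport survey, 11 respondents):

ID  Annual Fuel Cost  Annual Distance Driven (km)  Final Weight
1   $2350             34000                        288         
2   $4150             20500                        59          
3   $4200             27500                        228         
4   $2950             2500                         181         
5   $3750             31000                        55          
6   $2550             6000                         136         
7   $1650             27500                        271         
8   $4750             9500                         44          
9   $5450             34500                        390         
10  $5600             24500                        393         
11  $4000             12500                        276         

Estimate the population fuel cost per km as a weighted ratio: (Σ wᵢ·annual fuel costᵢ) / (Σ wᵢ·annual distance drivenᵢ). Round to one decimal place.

0.2

Σ wᵢ·y = 2350×288 + 4150×59 + 4200×228 + 2950×181 + 3750×55 + 2550×136 + 1650×271 + 4750×44 + 5450×390 + 5600×393 + 4000×276
  = 676800 + 244850 + 957600 + 533950 + 206250 + 346800 + 447150 + 209000 + 2125500 + 2200800 + 1104000 = 9052700
Σ wᵢ·x = 34000×288 + 20500×59 + 27500×228 + 2500×181 + 31000×55 + 6000×136 + 27500×271 + 9500×44 + 34500×390 + 24500×393 + 12500×276
  = 9792000 + 1209500 + 6270000 + 452500 + 1705000 + 816000 + 7452500 + 418000 + 13455000 + 9628500 + 3450000 = 54649000
Ratio = 9052700 / 54649000 = 0.1656517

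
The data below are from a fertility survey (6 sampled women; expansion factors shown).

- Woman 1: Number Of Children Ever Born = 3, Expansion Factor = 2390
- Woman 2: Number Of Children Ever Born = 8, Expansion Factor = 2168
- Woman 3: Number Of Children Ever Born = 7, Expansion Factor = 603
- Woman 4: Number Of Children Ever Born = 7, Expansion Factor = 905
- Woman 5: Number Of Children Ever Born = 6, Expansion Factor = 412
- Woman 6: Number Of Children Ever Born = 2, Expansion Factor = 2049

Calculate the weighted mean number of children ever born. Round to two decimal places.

4.88

Weighted sum = 3×2390 + 8×2168 + 7×603 + 7×905 + 6×412 + 2×2049
  = 41640
Sum of weights = 2390 + 2168 + 603 + 905 + 412 + 2049 = 8527
Weighted mean = 41640 / 8527 = 4.8833118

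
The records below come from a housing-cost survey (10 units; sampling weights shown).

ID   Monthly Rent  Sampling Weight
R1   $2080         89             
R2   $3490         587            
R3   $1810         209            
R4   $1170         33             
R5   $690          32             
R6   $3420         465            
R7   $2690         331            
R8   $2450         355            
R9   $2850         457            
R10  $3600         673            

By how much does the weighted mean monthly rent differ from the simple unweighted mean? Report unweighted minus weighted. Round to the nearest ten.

-590

Unweighted sum = 24250
Unweighted mean = 24250 / 10 = 2425
Weighted sum = 2080×89 + 3490×587 + 1810×209 + 1170×33 + 690×32 + 3420×465 + 2690×331 + 2450×355 + 2850×457 + 3600×673
  = 185120 + 2048630 + 378290 + 38610 + 22080 + 1590300 + 890390 + 869750 + 1302450 + 2422800 = 9748420
Sum of weights = 89 + 587 + 209 + 33 + 32 + 465 + 331 + 355 + 457 + 673 = 3231
Weighted mean = 9748420 / 3231 = 3017.1526
Difference (unweighted minus weighted) = -592.15258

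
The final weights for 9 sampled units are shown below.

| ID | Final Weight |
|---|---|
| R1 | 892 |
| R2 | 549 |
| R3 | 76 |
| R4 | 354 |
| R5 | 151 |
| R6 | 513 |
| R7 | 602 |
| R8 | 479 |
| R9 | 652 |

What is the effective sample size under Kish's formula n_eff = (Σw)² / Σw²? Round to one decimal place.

7.2

Σ wᵢ = 892 + 549 + 76 + 354 + 151 + 513 + 602 + 479 + 652 = 4268
Σ wᵢ² = 795664 + 301401 + 5776 + 125316 + 22801 + 263169 + 362404 + 229441 + 425104 = 2531076
n_eff = 4268² / 2531076 = 18215824 / 2531076 = 7.1968696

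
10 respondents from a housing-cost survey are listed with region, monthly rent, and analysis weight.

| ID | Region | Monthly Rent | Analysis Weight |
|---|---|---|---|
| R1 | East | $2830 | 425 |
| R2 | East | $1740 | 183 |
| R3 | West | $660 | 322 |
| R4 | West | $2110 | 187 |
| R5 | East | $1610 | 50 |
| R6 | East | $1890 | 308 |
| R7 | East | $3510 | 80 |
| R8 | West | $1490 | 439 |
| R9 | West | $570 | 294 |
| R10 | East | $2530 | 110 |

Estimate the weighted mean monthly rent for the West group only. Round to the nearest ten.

West rows: R3, R4, R8, R9
Weighted sum = 660×322 + 2110×187 + 1490×439 + 570×294
  = 1428780
Sum of weights = 322 + 187 + 439 + 294 = 1242
Weighted mean = 1428780 / 1242 = 1150.3865

1150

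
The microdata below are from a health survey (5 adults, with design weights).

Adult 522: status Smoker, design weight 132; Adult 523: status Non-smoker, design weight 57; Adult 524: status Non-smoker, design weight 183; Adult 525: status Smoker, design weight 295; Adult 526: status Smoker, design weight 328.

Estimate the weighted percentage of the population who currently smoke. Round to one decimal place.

75.9

Sum of weights for 'Smoker' = 132 + 295 + 328 = 755
Total weight = 132 + 57 + 183 + 295 + 328 = 995
Weighted proportion = 755 / 995 = 0.75879397 → 75.879397%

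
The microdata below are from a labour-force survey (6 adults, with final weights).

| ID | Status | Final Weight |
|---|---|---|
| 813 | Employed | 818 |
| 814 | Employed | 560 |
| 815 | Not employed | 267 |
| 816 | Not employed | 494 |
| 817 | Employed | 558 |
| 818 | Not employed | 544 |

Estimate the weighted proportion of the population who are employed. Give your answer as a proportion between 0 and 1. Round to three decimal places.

0.597

Sum of weights for 'Employed' = 818 + 560 + 558 = 1936
Total weight = 818 + 560 + 267 + 494 + 558 + 544 = 3241
Weighted proportion = 1936 / 3241 = 0.5973465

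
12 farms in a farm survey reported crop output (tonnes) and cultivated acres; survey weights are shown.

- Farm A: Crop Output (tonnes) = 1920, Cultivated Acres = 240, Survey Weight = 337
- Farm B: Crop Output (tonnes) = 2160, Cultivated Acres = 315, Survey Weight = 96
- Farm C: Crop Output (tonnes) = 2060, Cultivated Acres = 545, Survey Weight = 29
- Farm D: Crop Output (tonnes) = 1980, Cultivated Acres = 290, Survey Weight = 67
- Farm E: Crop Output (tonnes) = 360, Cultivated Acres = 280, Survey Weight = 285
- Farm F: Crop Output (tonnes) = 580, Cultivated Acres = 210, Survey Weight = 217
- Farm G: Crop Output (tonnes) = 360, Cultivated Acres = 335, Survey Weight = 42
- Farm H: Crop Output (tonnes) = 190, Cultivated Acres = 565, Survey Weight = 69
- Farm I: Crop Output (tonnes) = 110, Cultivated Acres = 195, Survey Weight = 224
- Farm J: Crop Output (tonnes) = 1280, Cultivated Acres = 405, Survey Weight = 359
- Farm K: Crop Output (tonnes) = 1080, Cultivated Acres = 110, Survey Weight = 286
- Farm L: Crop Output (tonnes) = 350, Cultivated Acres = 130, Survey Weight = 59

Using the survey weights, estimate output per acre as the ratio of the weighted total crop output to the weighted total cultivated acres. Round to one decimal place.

3.8

Σ wᵢ·y = 1920×337 + 2160×96 + 2060×29 + 1980×67 + 360×285 + 580×217 + 360×42 + 190×69 + 110×224 + 1280×359 + 1080×286 + 350×59
  = 2117180
Σ wᵢ·x = 240×337 + 315×96 + 545×29 + 290×67 + 280×285 + 210×217 + 335×42 + 565×69 + 195×224 + 405×359 + 110×286 + 130×59
  = 80880 + 30240 + 15805 + 19430 + 79800 + 45570 + 14070 + 38985 + 43680 + 145395 + 31460 + 7670 = 552985
Ratio = 2117180 / 552985 = 3.8286391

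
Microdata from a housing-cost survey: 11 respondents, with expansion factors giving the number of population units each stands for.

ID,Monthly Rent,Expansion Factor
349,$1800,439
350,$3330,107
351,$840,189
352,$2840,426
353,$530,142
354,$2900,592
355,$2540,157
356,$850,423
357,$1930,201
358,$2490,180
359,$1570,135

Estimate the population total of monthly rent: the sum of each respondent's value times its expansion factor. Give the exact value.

6113580

Weighted total = 1800×439 + 3330×107 + 840×189 + 2840×426 + 530×142 + 2900×592 + 2540×157 + 850×423 + 1930×201 + 2490×180 + 1570×135
  = 790200 + 356310 + 158760 + 1209840 + 75260 + 1716800 + 398780 + 359550 + 387930 + 448200 + 211950 = 6113580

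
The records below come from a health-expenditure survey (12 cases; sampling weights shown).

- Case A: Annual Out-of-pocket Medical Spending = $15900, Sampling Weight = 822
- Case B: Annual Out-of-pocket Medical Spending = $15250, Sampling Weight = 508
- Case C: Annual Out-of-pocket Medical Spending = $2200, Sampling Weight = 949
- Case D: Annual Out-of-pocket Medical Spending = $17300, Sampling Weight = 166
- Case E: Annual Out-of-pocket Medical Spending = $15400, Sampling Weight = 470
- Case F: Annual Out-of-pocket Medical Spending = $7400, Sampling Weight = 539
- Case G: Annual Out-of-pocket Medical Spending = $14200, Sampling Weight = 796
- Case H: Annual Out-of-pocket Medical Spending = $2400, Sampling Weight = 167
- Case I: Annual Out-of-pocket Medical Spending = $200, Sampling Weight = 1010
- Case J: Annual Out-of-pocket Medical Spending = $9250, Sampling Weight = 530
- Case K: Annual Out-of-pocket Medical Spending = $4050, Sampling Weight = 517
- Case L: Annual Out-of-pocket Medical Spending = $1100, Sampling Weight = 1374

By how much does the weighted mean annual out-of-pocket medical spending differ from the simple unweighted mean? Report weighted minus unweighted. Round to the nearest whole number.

-1405

Unweighted sum = 15900 + 15250 + 2200 + 17300 + 15400 + 7400 + 14200 + 2400 + 200 + 9250 + 4050 + 1100 = 104650
Unweighted mean = 104650 / 12 = 8720.8333
Weighted sum = 15900×822 + 15250×508 + 2200×949 + 17300×166 + 15400×470 + 7400×539 + 14200×796 + 2400×167 + 200×1010 + 9250×530 + 4050×517 + 1100×1374
  = 13069800 + 7747000 + 2087800 + 2871800 + 7238000 + 3988600 + 11303200 + 400800 + 202000 + 4902500 + 2093850 + 1511400 = 57416750
Sum of weights = 822 + 508 + 949 + 166 + 470 + 539 + 796 + 167 + 1010 + 530 + 517 + 1374 = 7848
Weighted mean = 57416750 / 7848 = 7316.0996
Difference (weighted minus unweighted) = -1404.7337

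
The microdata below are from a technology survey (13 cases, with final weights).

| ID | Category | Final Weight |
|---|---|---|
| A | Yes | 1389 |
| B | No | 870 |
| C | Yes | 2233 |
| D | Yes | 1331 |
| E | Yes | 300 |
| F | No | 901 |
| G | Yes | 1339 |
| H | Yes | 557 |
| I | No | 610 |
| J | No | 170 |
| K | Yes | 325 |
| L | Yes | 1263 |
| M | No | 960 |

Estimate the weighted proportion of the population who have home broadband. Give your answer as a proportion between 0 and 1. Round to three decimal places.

0.713

Sum of weights for 'Yes' = 1389 + 2233 + 1331 + 300 + 1339 + 557 + 325 + 1263 = 8737
Total weight = 12248
Weighted proportion = 8737 / 12248 = 0.71334095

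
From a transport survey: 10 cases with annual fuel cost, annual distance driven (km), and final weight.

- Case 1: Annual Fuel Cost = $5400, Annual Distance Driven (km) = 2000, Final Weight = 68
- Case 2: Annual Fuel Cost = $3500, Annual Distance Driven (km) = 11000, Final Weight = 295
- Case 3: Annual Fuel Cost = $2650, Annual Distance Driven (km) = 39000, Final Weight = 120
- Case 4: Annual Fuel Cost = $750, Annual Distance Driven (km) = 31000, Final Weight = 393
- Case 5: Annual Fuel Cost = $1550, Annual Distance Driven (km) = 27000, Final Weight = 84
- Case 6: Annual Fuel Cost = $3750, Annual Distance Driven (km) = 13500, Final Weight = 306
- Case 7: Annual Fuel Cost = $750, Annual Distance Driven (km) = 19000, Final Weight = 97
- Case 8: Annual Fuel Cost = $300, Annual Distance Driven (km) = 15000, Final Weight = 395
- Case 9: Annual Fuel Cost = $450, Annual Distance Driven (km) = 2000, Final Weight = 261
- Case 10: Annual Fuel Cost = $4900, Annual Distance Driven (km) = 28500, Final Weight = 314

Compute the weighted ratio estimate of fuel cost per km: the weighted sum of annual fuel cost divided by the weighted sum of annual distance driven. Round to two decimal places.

0.12

Σ wᵢ·y = 5400×68 + 3500×295 + 2650×120 + 750×393 + 1550×84 + 3750×306 + 750×97 + 300×395 + 450×261 + 4900×314
  = 367200 + 1032500 + 318000 + 294750 + 130200 + 1147500 + 72750 + 118500 + 117450 + 1538600 = 5137450
Σ wᵢ·x = 2000×68 + 11000×295 + 39000×120 + 31000×393 + 27000×84 + 13500×306 + 19000×97 + 15000×395 + 2000×261 + 28500×314
  = 136000 + 3245000 + 4680000 + 12183000 + 2268000 + 4131000 + 1843000 + 5925000 + 522000 + 8949000 = 43882000
Ratio = 5137450 / 43882000 = 0.1170742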